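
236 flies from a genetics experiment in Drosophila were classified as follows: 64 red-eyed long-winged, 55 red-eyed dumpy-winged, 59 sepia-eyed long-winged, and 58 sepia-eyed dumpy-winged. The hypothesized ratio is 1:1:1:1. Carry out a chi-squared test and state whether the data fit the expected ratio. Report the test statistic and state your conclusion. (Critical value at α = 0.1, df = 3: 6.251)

0.712; consistent

Under the 1:1:1:1 hypothesis (Σ ratio = 4, N = 236):
  red-eyed long-winged: 236 × 1/4 = 59
  red-eyed dumpy-winged: 236 × 1/4 = 59
  sepia-eyed long-winged: 236 × 1/4 = 59
  sepia-eyed dumpy-winged: 236 × 1/4 = 59
χ² = Σ (O − E)² / E
  red-eyed long-winged: (64 − 59)² / 59 = 0.4237
  red-eyed dumpy-winged: (55 − 59)² / 59 = 0.2712
  sepia-eyed long-winged: (59 − 59)² / 59 = 0.0000
  sepia-eyed dumpy-winged: (58 − 59)² / 59 = 0.0169
χ² = 0.4237 + 0.2712 + 0.0000 + 0.0169 = 0.7118 ≈ 0.712
Degrees of freedom = 4 − 1 = 3; critical value at α = 0.1 is 6.251.
Since 0.712 < 6.251, we fail to reject the null hypothesis — the data are consistent with the 1:1:1:1 ratio.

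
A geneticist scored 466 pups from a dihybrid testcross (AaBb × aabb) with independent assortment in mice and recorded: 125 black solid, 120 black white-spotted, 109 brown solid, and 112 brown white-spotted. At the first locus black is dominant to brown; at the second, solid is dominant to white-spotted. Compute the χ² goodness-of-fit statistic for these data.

1.382

A dihybrid testcross with independent assortment gives a 1:1:1:1 ratio.
The 1:1:1:1 ratio has 4 parts, so with N = 466 the expected counts are:
  black solid: 466 × 1/4 = 116.5
  black white-spotted: 466 × 1/4 = 116.5
  brown solid: 466 × 1/4 = 116.5
  brown white-spotted: 466 × 1/4 = 116.5
χ² = Σ (O − E)² / E
  black solid: (125 − 116.5)² / 116.5 = 0.6202
  black white-spotted: (120 − 116.5)² / 116.5 = 0.1052
  brown solid: (109 − 116.5)² / 116.5 = 0.4828
  brown white-spotted: (112 − 116.5)² / 116.5 = 0.1738
χ² = 0.6202 + 0.1052 + 0.4828 + 0.1738 = 1.382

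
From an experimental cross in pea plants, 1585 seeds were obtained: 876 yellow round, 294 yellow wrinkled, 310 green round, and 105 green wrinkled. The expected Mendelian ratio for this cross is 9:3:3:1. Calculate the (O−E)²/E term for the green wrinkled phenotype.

0.356

Under the 9:3:3:1 hypothesis (Σ ratio = 16, N = 1585):
  yellow round: 1585 × 9/16 = 891.5625
  yellow wrinkled: 1585 × 3/16 = 297.1875
  green round: 1585 × 3/16 = 297.1875
  green wrinkled: 1585 × 1/16 = 99.0625
Contribution of green wrinkled: (105 − 99.0625)² / 99.0625 = 0.3559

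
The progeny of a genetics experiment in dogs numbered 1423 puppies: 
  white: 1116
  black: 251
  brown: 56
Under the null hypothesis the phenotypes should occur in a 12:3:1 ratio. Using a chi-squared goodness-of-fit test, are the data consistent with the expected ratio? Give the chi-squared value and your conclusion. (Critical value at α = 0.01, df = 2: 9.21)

Under the 12:3:1 hypothesis (Σ ratio = 16, N = 1423):
  white: 1423 × 12/16 = 1067.25
  black: 1423 × 3/16 = 266.8125
  brown: 1423 × 1/16 = 88.9375
χ² = Σ (O − E)² / E
  white: (1116 − 1067.25)² / 1067.25 = 2.2268
  black: (251 − 266.8125)² / 266.8125 = 0.9371
  brown: (56 − 88.9375)² / 88.9375 = 12.1982
χ² = 2.2268 + 0.9371 + 12.1982 = 15.3621 ≈ 15.362
Degrees of freedom = 3 − 1 = 2; critical value at α = 0.01 is 9.21.
Since 15.362 > 9.21, we reject the null hypothesis — the data do not fit the 12:3:1 ratio.

15.362; not consistent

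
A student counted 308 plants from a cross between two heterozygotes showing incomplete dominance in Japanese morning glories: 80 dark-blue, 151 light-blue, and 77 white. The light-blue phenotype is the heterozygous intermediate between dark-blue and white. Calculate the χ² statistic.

0.175

With incomplete dominance, a heterozygote × heterozygote cross gives a 1:2:1 phenotypic ratio.
The 1:2:1 ratio has 4 parts, so with N = 308 the expected counts are:
  dark-blue: 308 × 1/4 = 77
  light-blue: 308 × 2/4 = 154
  white: 308 × 1/4 = 77
χ² = Σ (O − E)² / E
  dark-blue: (80 − 77)² / 77 = 0.1169
  light-blue: (151 − 154)² / 154 = 0.0584
  white: (77 − 77)² / 77 = 0.0000
χ² = 0.1169 + 0.0584 + 0.0000 = 0.1753 ≈ 0.175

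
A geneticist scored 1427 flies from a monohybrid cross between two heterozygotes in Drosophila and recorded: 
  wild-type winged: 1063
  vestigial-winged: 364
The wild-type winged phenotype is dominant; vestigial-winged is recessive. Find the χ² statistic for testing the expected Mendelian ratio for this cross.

0.196

For a monohybrid cross between heterozygotes with complete dominance, the expected phenotypic ratio is 3:1.
Total ratio parts = 4. Expected numbers out of 1427:
  wild-type winged: 1427 × 3/4 = 1070.25
  vestigial-winged: 1427 × 1/4 = 356.75
χ² = Σ (O − E)² / E
  wild-type winged: (1063 − 1070.25)² / 1070.25 = 0.0491
  vestigial-winged: (364 − 356.75)² / 356.75 = 0.1473
χ² = 0.0491 + 0.1473 = 0.1964 ≈ 0.196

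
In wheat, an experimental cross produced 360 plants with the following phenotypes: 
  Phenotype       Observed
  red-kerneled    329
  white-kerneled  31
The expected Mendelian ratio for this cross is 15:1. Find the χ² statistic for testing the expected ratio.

Under the 15:1 hypothesis (Σ ratio = 16, N = 360):
  red-kerneled: 360 × 15/16 = 337.5
  white-kerneled: 360 × 1/16 = 22.5
χ² = Σ (O − E)² / E
  red-kerneled: (329 − 337.5)² / 337.5 = 0.2141
  white-kerneled: (31 − 22.5)² / 22.5 = 3.2111
χ² = 0.2141 + 3.2111 = 3.4252 ≈ 3.425

3.425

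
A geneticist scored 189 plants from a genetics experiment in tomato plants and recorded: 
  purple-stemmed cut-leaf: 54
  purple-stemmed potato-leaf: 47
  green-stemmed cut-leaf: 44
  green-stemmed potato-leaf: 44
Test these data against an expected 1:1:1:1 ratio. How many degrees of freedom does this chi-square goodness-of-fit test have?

3

A goodness-of-fit test with 4 phenotype classes has df = 4 − 1 = 3.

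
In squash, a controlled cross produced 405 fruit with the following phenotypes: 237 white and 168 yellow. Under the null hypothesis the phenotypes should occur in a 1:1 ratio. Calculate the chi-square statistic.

11.756

Total ratio parts = 2. Expected numbers out of 405:
  white: 405 × 1/2 = 202.5
  yellow: 405 × 1/2 = 202.5
χ² = Σ (O − E)² / E
  white: (237 − 202.5)² / 202.5 = 5.8778
  yellow: (168 − 202.5)² / 202.5 = 5.8778
χ² = 5.8778 + 5.8778 = 11.7556 ≈ 11.756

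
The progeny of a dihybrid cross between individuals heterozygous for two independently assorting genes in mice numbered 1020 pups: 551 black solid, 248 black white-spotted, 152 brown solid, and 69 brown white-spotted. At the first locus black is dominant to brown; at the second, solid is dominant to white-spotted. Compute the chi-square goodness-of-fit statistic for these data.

26.229

A dihybrid F₂ with independent assortment and complete dominance at both loci gives a 9:3:3:1 phenotypic ratio.
Expected counts for N = 1020 under a 9:3:3:1 ratio (total parts = 16):
  black solid: 1020 × 9/16 = 573.75
  black white-spotted: 1020 × 3/16 = 191.25
  brown solid: 1020 × 3/16 = 191.25
  brown white-spotted: 1020 × 1/16 = 63.75
χ² = Σ (O − E)² / E
  black solid: (551 − 573.75)² / 573.75 = 0.9021
  black white-spotted: (248 − 191.25)² / 191.25 = 16.8395
  brown solid: (152 − 191.25)² / 191.25 = 8.0552
  brown white-spotted: (69 − 63.75)² / 63.75 = 0.4324
χ² = 0.9021 + 16.8395 + 8.0552 + 0.4324 = 26.2292 ≈ 26.229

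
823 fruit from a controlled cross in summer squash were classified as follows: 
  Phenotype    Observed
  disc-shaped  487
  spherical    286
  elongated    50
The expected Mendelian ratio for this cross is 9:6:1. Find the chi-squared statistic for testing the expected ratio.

The 9:6:1 ratio has 16 parts, so with N = 823 the expected counts are:
  disc-shaped: 823 × 9/16 = 462.9375
  spherical: 823 × 6/16 = 308.625
  elongated: 823 × 1/16 = 51.4375
χ² = Σ (O − E)² / E
  disc-shaped: (487 − 462.9375)² / 462.9375 = 1.2507
  spherical: (286 − 308.625)² / 308.625 = 1.6586
  elongated: (50 − 51.4375)² / 51.4375 = 0.0402
χ² = 1.2507 + 1.6586 + 0.0402 = 2.9495 ≈ 2.950

2.950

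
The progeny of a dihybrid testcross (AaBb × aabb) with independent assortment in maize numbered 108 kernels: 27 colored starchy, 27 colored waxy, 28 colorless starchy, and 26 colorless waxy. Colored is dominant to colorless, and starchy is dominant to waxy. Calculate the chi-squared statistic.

0.074

A dihybrid testcross with independent assortment gives a 1:1:1:1 ratio.
Under the 1:1:1:1 hypothesis (Σ ratio = 4, N = 108):
  colored starchy: 108 × 1/4 = 27
  colored waxy: 108 × 1/4 = 27
  colorless starchy: 108 × 1/4 = 27
  colorless waxy: 108 × 1/4 = 27
χ² = Σ (O − E)² / E
  colored starchy: (27 − 27)² / 27 = 0.0000
  colored waxy: (27 − 27)² / 27 = 0.0000
  colorless starchy: (28 − 27)² / 27 = 0.0370
  colorless waxy: (26 − 27)² / 27 = 0.0370
χ² = 0.0000 + 0.0000 + 0.0370 + 0.0370 = 0.074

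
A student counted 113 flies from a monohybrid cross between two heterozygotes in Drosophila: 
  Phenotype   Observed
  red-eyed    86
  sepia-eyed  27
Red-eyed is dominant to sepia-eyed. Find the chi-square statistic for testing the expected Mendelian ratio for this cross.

0.074

For a monohybrid cross between heterozygotes with complete dominance, the expected phenotypic ratio is 3:1.
Total ratio parts = 4. Expected numbers out of 113:
  red-eyed: 113 × 3/4 = 84.75
  sepia-eyed: 113 × 1/4 = 28.25
χ² = Σ (O − E)² / E
  red-eyed: (86 − 84.75)² / 84.75 = 0.0184
  sepia-eyed: (27 − 28.25)² / 28.25 = 0.0553
χ² = 0.0184 + 0.0553 = 0.0737 ≈ 0.074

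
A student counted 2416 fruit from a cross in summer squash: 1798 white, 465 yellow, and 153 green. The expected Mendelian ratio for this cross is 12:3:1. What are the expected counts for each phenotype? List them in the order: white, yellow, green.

1812, 453, 151

Expected counts for N = 2416 under a 12:3:1 ratio (total parts = 16):
  white: 2416 × 12/16 = 1812
  yellow: 2416 × 3/16 = 453
  green: 2416 × 1/16 = 151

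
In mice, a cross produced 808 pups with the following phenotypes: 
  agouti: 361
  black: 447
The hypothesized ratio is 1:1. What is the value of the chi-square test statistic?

The 1:1 ratio has 2 parts, so with N = 808 the expected counts are:
  agouti: 808 × 1/2 = 404
  black: 808 × 1/2 = 404
χ² = Σ (O − E)² / E
  agouti: (361 − 404)² / 404 = 4.5767
  black: (447 − 404)² / 404 = 4.5767
χ² = 4.5767 + 4.5767 = 9.1534 ≈ 9.153

9.153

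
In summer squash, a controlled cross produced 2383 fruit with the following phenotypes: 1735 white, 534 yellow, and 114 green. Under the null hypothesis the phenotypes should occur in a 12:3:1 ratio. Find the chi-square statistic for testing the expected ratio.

26.736

Total ratio parts = 16. Expected numbers out of 2383:
  white: 2383 × 12/16 = 1787.25
  yellow: 2383 × 3/16 = 446.8125
  green: 2383 × 1/16 = 148.9375
χ² = Σ (O − E)² / E
  white: (1735 − 1787.25)² / 1787.25 = 1.5275
  yellow: (534 − 446.8125)² / 446.8125 = 17.0131
  green: (114 − 148.9375)² / 148.9375 = 8.1956
χ² = 1.5275 + 17.0131 + 8.1956 = 26.7362 ≈ 26.736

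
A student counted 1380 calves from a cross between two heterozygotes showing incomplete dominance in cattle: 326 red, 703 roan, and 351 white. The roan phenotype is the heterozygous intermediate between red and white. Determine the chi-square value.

With incomplete dominance, a heterozygote × heterozygote cross gives a 1:2:1 phenotypic ratio.
Expected counts for N = 1380 under a 1:2:1 ratio (total parts = 4):
  red: 1380 × 1/4 = 345
  roan: 1380 × 2/4 = 690
  white: 1380 × 1/4 = 345
χ² = Σ (O − E)² / E
  red: (326 − 345)² / 345 = 1.0464
  roan: (703 − 690)² / 690 = 0.2449
  white: (351 − 345)² / 345 = 0.1043
χ² = 1.0464 + 0.2449 + 0.1043 = 1.3956 ≈ 1.396

1.396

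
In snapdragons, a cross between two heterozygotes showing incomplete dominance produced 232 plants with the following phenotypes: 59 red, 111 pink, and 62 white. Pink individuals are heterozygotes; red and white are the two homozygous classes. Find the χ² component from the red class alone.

0.017

With incomplete dominance, a heterozygote × heterozygote cross gives a 1:2:1 phenotypic ratio.
Expected counts for N = 232 under a 1:2:1 ratio (total parts = 4):
  red: 232 × 1/4 = 58
  pink: 232 × 2/4 = 116
  white: 232 × 1/4 = 58
Contribution of red: (59 − 58)² / 58 = 0.0172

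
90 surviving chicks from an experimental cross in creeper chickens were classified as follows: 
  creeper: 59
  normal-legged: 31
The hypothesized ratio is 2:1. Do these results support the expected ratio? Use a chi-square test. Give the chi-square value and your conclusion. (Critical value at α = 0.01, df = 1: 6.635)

0.050; consistent

Under the 2:1 hypothesis (Σ ratio = 3, N = 90):
  creeper: 90 × 2/3 = 60
  normal-legged: 90 × 1/3 = 30
χ² = Σ (O − E)² / E
  creeper: (59 − 60)² / 60 = 0.0167
  normal-legged: (31 − 30)² / 30 = 0.0333
χ² = 0.0167 + 0.0333 = 0.050
Degrees of freedom = 2 − 1 = 1; critical value at α = 0.01 is 6.635.
Since 0.050 < 6.635, we fail to reject the null hypothesis — the data are consistent with the 2:1 ratio.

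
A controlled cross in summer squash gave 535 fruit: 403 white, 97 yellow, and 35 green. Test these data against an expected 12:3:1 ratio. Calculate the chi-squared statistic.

Under the 12:3:1 hypothesis (Σ ratio = 16, N = 535):
  white: 535 × 12/16 = 401.25
  yellow: 535 × 3/16 = 100.3125
  green: 535 × 1/16 = 33.4375
χ² = Σ (O − E)² / E
  white: (403 − 401.25)² / 401.25 = 0.0076
  yellow: (97 − 100.3125)² / 100.3125 = 0.1094
  green: (35 − 33.4375)² / 33.4375 = 0.0730
χ² = 0.0076 + 0.1094 + 0.0730 = 0.190

0.190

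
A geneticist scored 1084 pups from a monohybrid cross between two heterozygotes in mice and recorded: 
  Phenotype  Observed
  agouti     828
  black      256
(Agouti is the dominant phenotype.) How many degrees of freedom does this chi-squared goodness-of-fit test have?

1

For a monohybrid cross between heterozygotes with complete dominance, the expected phenotypic ratio is 3:1.
A goodness-of-fit test with 2 phenotype classes has df = 2 − 1 = 1.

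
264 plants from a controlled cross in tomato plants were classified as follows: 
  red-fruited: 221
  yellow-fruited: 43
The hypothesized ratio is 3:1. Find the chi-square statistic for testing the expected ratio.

Under the 3:1 hypothesis (Σ ratio = 4, N = 264):
  red-fruited: 264 × 3/4 = 198
  yellow-fruited: 264 × 1/4 = 66
χ² = Σ (O − E)² / E
  red-fruited: (221 − 198)² / 198 = 2.6717
  yellow-fruited: (43 − 66)² / 66 = 8.0152
χ² = 2.6717 + 8.0152 = 10.6869 ≈ 10.687

10.687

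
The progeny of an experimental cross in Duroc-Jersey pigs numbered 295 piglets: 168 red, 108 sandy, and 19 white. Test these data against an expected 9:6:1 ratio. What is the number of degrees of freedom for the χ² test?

2

A goodness-of-fit test with 3 phenotype classes has df = 3 − 1 = 2.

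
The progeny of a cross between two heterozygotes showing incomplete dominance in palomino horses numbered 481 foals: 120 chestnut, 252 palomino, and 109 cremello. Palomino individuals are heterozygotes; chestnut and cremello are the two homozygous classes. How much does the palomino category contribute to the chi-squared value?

0.550

With incomplete dominance, a heterozygote × heterozygote cross gives a 1:2:1 phenotypic ratio.
The 1:2:1 ratio has 4 parts, so with N = 481 the expected counts are:
  chestnut: 481 × 1/4 = 120.25
  palomino: 481 × 2/4 = 240.5
  cremello: 481 × 1/4 = 120.25
Contribution of palomino: (252 − 240.5)² / 240.5 = 0.5499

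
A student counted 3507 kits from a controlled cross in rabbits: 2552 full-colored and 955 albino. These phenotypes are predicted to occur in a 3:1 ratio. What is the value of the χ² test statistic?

9.312

The 3:1 ratio has 4 parts, so with N = 3507 the expected counts are:
  full-colored: 3507 × 3/4 = 2630.25
  albino: 3507 × 1/4 = 876.75
χ² = Σ (O − E)² / E
  full-colored: (2552 − 2630.25)² / 2630.25 = 2.3279
  albino: (955 − 876.75)² / 876.75 = 6.9838
χ² = 2.3279 + 6.9838 = 9.3117 ≈ 9.312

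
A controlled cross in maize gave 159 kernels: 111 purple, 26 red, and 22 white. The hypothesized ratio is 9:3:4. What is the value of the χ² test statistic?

Under the 9:3:4 hypothesis (Σ ratio = 16, N = 159):
  purple: 159 × 9/16 = 89.4375
  red: 159 × 3/16 = 29.8125
  white: 159 × 4/16 = 39.75
χ² = Σ (O − E)² / E
  purple: (111 − 89.4375)² / 89.4375 = 5.1985
  red: (26 − 29.8125)² / 29.8125 = 0.4876
  white: (22 − 39.75)² / 39.75 = 7.9261
χ² = 5.1985 + 0.4876 + 7.9261 = 13.6122 ≈ 13.612

13.612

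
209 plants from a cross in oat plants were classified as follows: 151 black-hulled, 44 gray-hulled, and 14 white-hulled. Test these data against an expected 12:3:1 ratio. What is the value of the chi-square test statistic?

Total ratio parts = 16. Expected numbers out of 209:
  black-hulled: 209 × 12/16 = 156.75
  gray-hulled: 209 × 3/16 = 39.1875
  white-hulled: 209 × 1/16 = 13.0625
χ² = Σ (O − E)² / E
  black-hulled: (151 − 156.75)² / 156.75 = 0.2109
  gray-hulled: (44 − 39.1875)² / 39.1875 = 0.5910
  white-hulled: (14 − 13.0625)² / 13.0625 = 0.0673
χ² = 0.2109 + 0.5910 + 0.0673 = 0.8692 ≈ 0.869

0.869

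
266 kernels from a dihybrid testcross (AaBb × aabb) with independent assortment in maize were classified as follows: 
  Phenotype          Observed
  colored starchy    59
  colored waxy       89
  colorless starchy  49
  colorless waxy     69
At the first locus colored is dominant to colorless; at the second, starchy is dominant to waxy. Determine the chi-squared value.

A dihybrid testcross with independent assortment gives a 1:1:1:1 ratio.
Expected counts for N = 266 under a 1:1:1:1 ratio (total parts = 4):
  colored starchy: 266 × 1/4 = 66.5
  colored waxy: 266 × 1/4 = 66.5
  colorless starchy: 266 × 1/4 = 66.5
  colorless waxy: 266 × 1/4 = 66.5
χ² = Σ (O − E)² / E
  colored starchy: (59 − 66.5)² / 66.5 = 0.8459
  colored waxy: (89 − 66.5)² / 66.5 = 7.6128
  colorless starchy: (49 − 66.5)² / 66.5 = 4.6053
  colorless waxy: (69 − 66.5)² / 66.5 = 0.0940
χ² = 0.8459 + 7.6128 + 4.6053 + 0.0940 = 13.158

13.158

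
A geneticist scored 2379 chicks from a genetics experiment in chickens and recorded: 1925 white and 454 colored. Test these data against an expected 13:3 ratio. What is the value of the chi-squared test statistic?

0.174

Under the 13:3 hypothesis (Σ ratio = 16, N = 2379):
  white: 2379 × 13/16 = 1932.9375
  colored: 2379 × 3/16 = 446.0625
χ² = Σ (O − E)² / E
  white: (1925 − 1932.9375)² / 1932.9375 = 0.0326
  colored: (454 − 446.0625)² / 446.0625 = 0.1412
χ² = 0.0326 + 0.1412 = 0.1738 ≈ 0.174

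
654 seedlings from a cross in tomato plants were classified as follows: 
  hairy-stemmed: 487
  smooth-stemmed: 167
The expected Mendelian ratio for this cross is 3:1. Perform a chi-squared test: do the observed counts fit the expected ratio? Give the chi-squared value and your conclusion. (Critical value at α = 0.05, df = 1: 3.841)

Under the 3:1 hypothesis (Σ ratio = 4, N = 654):
  hairy-stemmed: 654 × 3/4 = 490.5
  smooth-stemmed: 654 × 1/4 = 163.5
χ² = Σ (O − E)² / E
  hairy-stemmed: (487 − 490.5)² / 490.5 = 0.0250
  smooth-stemmed: (167 − 163.5)² / 163.5 = 0.0749
χ² = 0.0250 + 0.0749 = 0.0999 ≈ 0.100
Degrees of freedom = 2 − 1 = 1; critical value at α = 0.05 is 3.841.
Since 0.100 < 3.841, we fail to reject the null hypothesis — the data are consistent with the 3:1 ratio.

0.100; consistent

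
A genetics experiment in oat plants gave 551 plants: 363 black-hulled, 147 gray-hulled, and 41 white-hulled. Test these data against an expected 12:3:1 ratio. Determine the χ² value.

Expected counts for N = 551 under a 12:3:1 ratio (total parts = 16):
  black-hulled: 551 × 12/16 = 413.25
  gray-hulled: 551 × 3/16 = 103.3125
  white-hulled: 551 × 1/16 = 34.4375
χ² = Σ (O − E)² / E
  black-hulled: (363 − 413.25)² / 413.25 = 6.1103
  gray-hulled: (147 − 103.3125)² / 103.3125 = 18.4740
  white-hulled: (41 − 34.4375)² / 34.4375 = 1.2506
χ² = 6.1103 + 18.4740 + 1.2506 = 25.8349 ≈ 25.835

25.835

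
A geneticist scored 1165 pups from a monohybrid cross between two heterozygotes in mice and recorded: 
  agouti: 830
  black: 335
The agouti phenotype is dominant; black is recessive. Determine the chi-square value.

For a monohybrid cross between heterozygotes with complete dominance, the expected phenotypic ratio is 3:1.
Under the 3:1 hypothesis (Σ ratio = 4, N = 1165):
  agouti: 1165 × 3/4 = 873.75
  black: 1165 × 1/4 = 291.25
χ² = Σ (O − E)² / E
  agouti: (830 − 873.75)² / 873.75 = 2.1906
  black: (335 − 291.25)² / 291.25 = 6.5719
χ² = 2.1906 + 6.5719 = 8.7625 ≈ 8.763

8.763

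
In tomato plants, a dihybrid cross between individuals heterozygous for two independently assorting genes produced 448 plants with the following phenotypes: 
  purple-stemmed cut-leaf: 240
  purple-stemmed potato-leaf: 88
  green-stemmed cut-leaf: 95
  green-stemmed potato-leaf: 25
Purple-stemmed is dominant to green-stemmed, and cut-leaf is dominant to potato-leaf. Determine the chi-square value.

2.524

A dihybrid F₂ with independent assortment and complete dominance at both loci gives a 9:3:3:1 phenotypic ratio.
Under the 9:3:3:1 hypothesis (Σ ratio = 16, N = 448):
  purple-stemmed cut-leaf: 448 × 9/16 = 252
  purple-stemmed potato-leaf: 448 × 3/16 = 84
  green-stemmed cut-leaf: 448 × 3/16 = 84
  green-stemmed potato-leaf: 448 × 1/16 = 28
χ² = Σ (O − E)² / E
  purple-stemmed cut-leaf: (240 − 252)² / 252 = 0.5714
  purple-stemmed potato-leaf: (88 − 84)² / 84 = 0.1905
  green-stemmed cut-leaf: (95 − 84)² / 84 = 1.4405
  green-stemmed potato-leaf: (25 − 28)² / 28 = 0.3214
χ² = 0.5714 + 0.1905 + 1.4405 + 0.3214 = 2.5238 ≈ 2.524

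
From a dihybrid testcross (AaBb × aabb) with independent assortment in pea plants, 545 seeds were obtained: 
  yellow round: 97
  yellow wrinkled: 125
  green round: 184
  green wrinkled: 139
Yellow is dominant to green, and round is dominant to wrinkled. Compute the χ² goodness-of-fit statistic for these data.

A dihybrid testcross with independent assortment gives a 1:1:1:1 ratio.
Expected counts for N = 545 under a 1:1:1:1 ratio (total parts = 4):
  yellow round: 545 × 1/4 = 136.25
  yellow wrinkled: 545 × 1/4 = 136.25
  green round: 545 × 1/4 = 136.25
  green wrinkled: 545 × 1/4 = 136.25
χ² = Σ (O − E)² / E
  yellow round: (97 − 136.25)² / 136.25 = 11.3069
  yellow wrinkled: (125 − 136.25)² / 136.25 = 0.9289
  green round: (184 − 136.25)² / 136.25 = 16.7344
  green wrinkled: (139 − 136.25)² / 136.25 = 0.0555
χ² = 11.3069 + 0.9289 + 16.7344 + 0.0555 = 29.0257 ≈ 29.026

29.026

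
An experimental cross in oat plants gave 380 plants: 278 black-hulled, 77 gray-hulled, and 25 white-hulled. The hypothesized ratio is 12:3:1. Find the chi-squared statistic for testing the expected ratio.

Expected counts for N = 380 under a 12:3:1 ratio (total parts = 16):
  black-hulled: 380 × 12/16 = 285
  gray-hulled: 380 × 3/16 = 71.25
  white-hulled: 380 × 1/16 = 23.75
χ² = Σ (O − E)² / E
  black-hulled: (278 − 285)² / 285 = 0.1719
  gray-hulled: (77 − 71.25)² / 71.25 = 0.4640
  white-hulled: (25 − 23.75)² / 23.75 = 0.0658
χ² = 0.1719 + 0.4640 + 0.0658 = 0.7017 ≈ 0.702

0.702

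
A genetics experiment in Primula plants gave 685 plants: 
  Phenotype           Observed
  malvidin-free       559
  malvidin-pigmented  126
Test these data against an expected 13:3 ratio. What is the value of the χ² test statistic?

0.057

Total ratio parts = 16. Expected numbers out of 685:
  malvidin-free: 685 × 13/16 = 556.5625
  malvidin-pigmented: 685 × 3/16 = 128.4375
χ² = Σ (O − E)² / E
  malvidin-free: (559 − 556.5625)² / 556.5625 = 0.0107
  malvidin-pigmented: (126 − 128.4375)² / 128.4375 = 0.0463
χ² = 0.0107 + 0.0463 = 0.057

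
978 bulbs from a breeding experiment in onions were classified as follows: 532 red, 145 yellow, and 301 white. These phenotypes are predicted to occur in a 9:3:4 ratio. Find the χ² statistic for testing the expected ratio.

21.684

Total ratio parts = 16. Expected numbers out of 978:
  red: 978 × 9/16 = 550.125
  yellow: 978 × 3/16 = 183.375
  white: 978 × 4/16 = 244.5
χ² = Σ (O − E)² / E
  red: (532 − 550.125)² / 550.125 = 0.5972
  yellow: (145 − 183.375)² / 183.375 = 8.0308
  white: (301 − 244.5)² / 244.5 = 13.0562
χ² = 0.5972 + 8.0308 + 13.0562 = 21.6842 ≈ 21.684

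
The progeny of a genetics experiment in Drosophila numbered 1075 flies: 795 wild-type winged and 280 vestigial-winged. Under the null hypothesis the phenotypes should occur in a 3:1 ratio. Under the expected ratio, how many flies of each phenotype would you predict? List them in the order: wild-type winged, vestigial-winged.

806.25, 268.75

Under the 3:1 hypothesis (Σ ratio = 4, N = 1075):
  wild-type winged: 1075 × 3/4 = 806.25
  vestigial-winged: 1075 × 1/4 = 268.75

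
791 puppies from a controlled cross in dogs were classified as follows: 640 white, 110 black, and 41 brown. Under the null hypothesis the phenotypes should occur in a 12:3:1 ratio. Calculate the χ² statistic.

15.021

The 12:3:1 ratio has 16 parts, so with N = 791 the expected counts are:
  white: 791 × 12/16 = 593.25
  black: 791 × 3/16 = 148.3125
  brown: 791 × 1/16 = 49.4375
χ² = Σ (O − E)² / E
  white: (640 − 593.25)² / 593.25 = 3.6840
  black: (110 − 148.3125)² / 148.3125 = 9.8970
  brown: (41 − 49.4375)² / 49.4375 = 1.4400
χ² = 3.6840 + 9.8970 + 1.4400 = 15.021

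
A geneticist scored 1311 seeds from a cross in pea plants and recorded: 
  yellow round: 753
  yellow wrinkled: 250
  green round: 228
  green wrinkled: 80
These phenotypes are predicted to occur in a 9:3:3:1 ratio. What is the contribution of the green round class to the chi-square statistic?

Expected counts for N = 1311 under a 9:3:3:1 ratio (total parts = 16):
  yellow round: 1311 × 9/16 = 737.4375
  yellow wrinkled: 1311 × 3/16 = 245.8125
  green round: 1311 × 3/16 = 245.8125
  green wrinkled: 1311 × 1/16 = 81.9375
Contribution of green round: (228 − 245.8125)² / 245.8125 = 1.2908

1.291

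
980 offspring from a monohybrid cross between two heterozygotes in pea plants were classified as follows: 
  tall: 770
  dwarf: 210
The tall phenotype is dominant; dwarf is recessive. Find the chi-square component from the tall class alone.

1.667

For a monohybrid cross between heterozygotes with complete dominance, the expected phenotypic ratio is 3:1.
Expected counts for N = 980 under a 3:1 ratio (total parts = 4):
  tall: 980 × 3/4 = 735
  dwarf: 980 × 1/4 = 245
Contribution of tall: (770 − 735)² / 735 = 1.6667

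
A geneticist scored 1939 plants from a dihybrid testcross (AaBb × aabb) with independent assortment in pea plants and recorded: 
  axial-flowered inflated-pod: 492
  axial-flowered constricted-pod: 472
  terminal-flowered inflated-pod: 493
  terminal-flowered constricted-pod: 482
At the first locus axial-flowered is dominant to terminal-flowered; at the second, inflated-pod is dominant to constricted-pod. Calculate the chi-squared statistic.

0.600

A dihybrid testcross with independent assortment gives a 1:1:1:1 ratio.
Under the 1:1:1:1 hypothesis (Σ ratio = 4, N = 1939):
  axial-flowered inflated-pod: 1939 × 1/4 = 484.75
  axial-flowered constricted-pod: 1939 × 1/4 = 484.75
  terminal-flowered inflated-pod: 1939 × 1/4 = 484.75
  terminal-flowered constricted-pod: 1939 × 1/4 = 484.75
χ² = Σ (O − E)² / E
  axial-flowered inflated-pod: (492 − 484.75)² / 484.75 = 0.1084
  axial-flowered constricted-pod: (472 − 484.75)² / 484.75 = 0.3354
  terminal-flowered inflated-pod: (493 − 484.75)² / 484.75 = 0.1404
  terminal-flowered constricted-pod: (482 − 484.75)² / 484.75 = 0.0156
χ² = 0.1084 + 0.3354 + 0.1404 + 0.0156 = 0.5998 ≈ 0.600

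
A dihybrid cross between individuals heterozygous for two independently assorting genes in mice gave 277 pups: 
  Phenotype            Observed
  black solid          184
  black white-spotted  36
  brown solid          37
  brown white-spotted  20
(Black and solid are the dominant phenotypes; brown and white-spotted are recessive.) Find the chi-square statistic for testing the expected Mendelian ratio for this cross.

14.703

A dihybrid F₂ with independent assortment and complete dominance at both loci gives a 9:3:3:1 phenotypic ratio.
Total ratio parts = 16. Expected numbers out of 277:
  black solid: 277 × 9/16 = 155.8125
  black white-spotted: 277 × 3/16 = 51.9375
  brown solid: 277 × 3/16 = 51.9375
  brown white-spotted: 277 × 1/16 = 17.3125
χ² = Σ (O − E)² / E
  black solid: (184 − 155.8125)² / 155.8125 = 5.0993
  black white-spotted: (36 − 51.9375)² / 51.9375 = 4.8906
  brown solid: (37 − 51.9375)² / 51.9375 = 4.2961
  brown white-spotted: (20 − 17.3125)² / 17.3125 = 0.4172
χ² = 5.0993 + 4.8906 + 4.2961 + 0.4172 = 14.7032 ≈ 14.703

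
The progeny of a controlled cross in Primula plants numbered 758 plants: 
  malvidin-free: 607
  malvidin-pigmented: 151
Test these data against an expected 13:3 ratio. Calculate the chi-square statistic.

0.682

The 13:3 ratio has 16 parts, so with N = 758 the expected counts are:
  malvidin-free: 758 × 13/16 = 615.875
  malvidin-pigmented: 758 × 3/16 = 142.125
χ² = Σ (O − E)² / E
  malvidin-free: (607 − 615.875)² / 615.875 = 0.1279
  malvidin-pigmented: (151 − 142.125)² / 142.125 = 0.5542
χ² = 0.1279 + 0.5542 = 0.6821 ≈ 0.682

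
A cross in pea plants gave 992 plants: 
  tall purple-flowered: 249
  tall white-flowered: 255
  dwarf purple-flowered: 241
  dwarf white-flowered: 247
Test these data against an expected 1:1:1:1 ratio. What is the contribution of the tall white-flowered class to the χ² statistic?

0.198

Expected counts for N = 992 under a 1:1:1:1 ratio (total parts = 4):
  tall purple-flowered: 992 × 1/4 = 248
  tall white-flowered: 992 × 1/4 = 248
  dwarf purple-flowered: 992 × 1/4 = 248
  dwarf white-flowered: 992 × 1/4 = 248
Contribution of tall white-flowered: (255 − 248)² / 248 = 0.1976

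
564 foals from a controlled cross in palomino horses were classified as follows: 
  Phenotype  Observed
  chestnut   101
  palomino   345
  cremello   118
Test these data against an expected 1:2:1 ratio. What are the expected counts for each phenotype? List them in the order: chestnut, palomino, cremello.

141, 282, 141

The 1:2:1 ratio has 4 parts, so with N = 564 the expected counts are:
  chestnut: 564 × 1/4 = 141
  palomino: 564 × 2/4 = 282
  cremello: 564 × 1/4 = 141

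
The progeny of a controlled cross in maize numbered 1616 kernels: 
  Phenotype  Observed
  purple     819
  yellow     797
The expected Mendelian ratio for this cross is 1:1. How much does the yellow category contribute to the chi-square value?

Under the 1:1 hypothesis (Σ ratio = 2, N = 1616):
  purple: 1616 × 1/2 = 808
  yellow: 1616 × 1/2 = 808
Contribution of yellow: (797 − 808)² / 808 = 0.1498

0.150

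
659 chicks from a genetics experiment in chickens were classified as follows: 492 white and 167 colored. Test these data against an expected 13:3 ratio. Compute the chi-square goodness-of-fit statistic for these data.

18.794

Expected counts for N = 659 under a 13:3 ratio (total parts = 16):
  white: 659 × 13/16 = 535.4375
  colored: 659 × 3/16 = 123.5625
χ² = Σ (O − E)² / E
  white: (492 − 535.4375)² / 535.4375 = 3.5239
  colored: (167 − 123.5625)² / 123.5625 = 15.2701
χ² = 3.5239 + 15.2701 = 18.794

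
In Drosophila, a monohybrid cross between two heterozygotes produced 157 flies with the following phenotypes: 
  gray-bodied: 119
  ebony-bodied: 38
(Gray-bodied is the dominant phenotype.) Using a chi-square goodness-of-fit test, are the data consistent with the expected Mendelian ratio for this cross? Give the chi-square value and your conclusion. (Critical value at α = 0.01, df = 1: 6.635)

For a monohybrid cross between heterozygotes with complete dominance, the expected phenotypic ratio is 3:1.
Expected counts for N = 157 under a 3:1 ratio (total parts = 4):
  gray-bodied: 157 × 3/4 = 117.75
  ebony-bodied: 157 × 1/4 = 39.25
χ² = Σ (O − E)² / E
  gray-bodied: (119 − 117.75)² / 117.75 = 0.0133
  ebony-bodied: (38 − 39.25)² / 39.25 = 0.0398
χ² = 0.0133 + 0.0398 = 0.0531 ≈ 0.053
Degrees of freedom = 2 − 1 = 1; critical value at α = 0.01 is 6.635.
Since 0.053 < 6.635, we fail to reject the null hypothesis — the data are consistent with the 3:1 ratio.

0.053; consistent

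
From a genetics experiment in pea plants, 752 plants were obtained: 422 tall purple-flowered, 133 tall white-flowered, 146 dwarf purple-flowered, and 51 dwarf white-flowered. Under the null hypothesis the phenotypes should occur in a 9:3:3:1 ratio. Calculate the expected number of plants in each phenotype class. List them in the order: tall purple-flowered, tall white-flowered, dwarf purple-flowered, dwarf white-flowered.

Total ratio parts = 16. Expected numbers out of 752:
  tall purple-flowered: 752 × 9/16 = 423
  tall white-flowered: 752 × 3/16 = 141
  dwarf purple-flowered: 752 × 3/16 = 141
  dwarf white-flowered: 752 × 1/16 = 47

423, 141, 141, 47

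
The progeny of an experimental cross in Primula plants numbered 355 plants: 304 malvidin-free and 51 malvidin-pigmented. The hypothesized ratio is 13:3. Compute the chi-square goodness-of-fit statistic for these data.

4.478

Total ratio parts = 16. Expected numbers out of 355:
  malvidin-free: 355 × 13/16 = 288.4375
  malvidin-pigmented: 355 × 3/16 = 66.5625
χ² = Σ (O − E)² / E
  malvidin-free: (304 − 288.4375)² / 288.4375 = 0.8397
  malvidin-pigmented: (51 − 66.5625)² / 66.5625 = 3.6386
χ² = 0.8397 + 3.6386 = 4.4783 ≈ 4.478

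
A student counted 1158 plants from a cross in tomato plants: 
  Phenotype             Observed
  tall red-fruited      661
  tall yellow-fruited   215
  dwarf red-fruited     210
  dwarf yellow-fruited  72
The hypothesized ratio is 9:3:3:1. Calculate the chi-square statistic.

Under the 9:3:3:1 hypothesis (Σ ratio = 16, N = 1158):
  tall red-fruited: 1158 × 9/16 = 651.375
  tall yellow-fruited: 1158 × 3/16 = 217.125
  dwarf red-fruited: 1158 × 3/16 = 217.125
  dwarf yellow-fruited: 1158 × 1/16 = 72.375
χ² = Σ (O − E)² / E
  tall red-fruited: (661 − 651.375)² / 651.375 = 0.1422
  tall yellow-fruited: (215 − 217.125)² / 217.125 = 0.0208
  dwarf red-fruited: (210 − 217.125)² / 217.125 = 0.2338
  dwarf yellow-fruited: (72 − 72.375)² / 72.375 = 0.0019
χ² = 0.1422 + 0.0208 + 0.2338 + 0.0019 = 0.3987 ≈ 0.399

0.399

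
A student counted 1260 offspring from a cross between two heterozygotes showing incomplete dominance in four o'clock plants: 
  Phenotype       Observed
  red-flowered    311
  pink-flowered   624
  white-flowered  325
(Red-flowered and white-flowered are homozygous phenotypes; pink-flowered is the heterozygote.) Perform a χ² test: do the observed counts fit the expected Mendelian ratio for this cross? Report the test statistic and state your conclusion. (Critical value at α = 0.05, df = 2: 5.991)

With incomplete dominance, a heterozygote × heterozygote cross gives a 1:2:1 phenotypic ratio.
The 1:2:1 ratio has 4 parts, so with N = 1260 the expected counts are:
  red-flowered: 1260 × 1/4 = 315
  pink-flowered: 1260 × 2/4 = 630
  white-flowered: 1260 × 1/4 = 315
χ² = Σ (O − E)² / E
  red-flowered: (311 − 315)² / 315 = 0.0508
  pink-flowered: (624 − 630)² / 630 = 0.0571
  white-flowered: (325 − 315)² / 315 = 0.3175
χ² = 0.0508 + 0.0571 + 0.3175 = 0.4254 ≈ 0.425
Degrees of freedom = 3 − 1 = 2; critical value at α = 0.05 is 5.991.
Since 0.425 < 5.991, we fail to reject the null hypothesis — the data are consistent with the 1:2:1 ratio.

0.425; consistent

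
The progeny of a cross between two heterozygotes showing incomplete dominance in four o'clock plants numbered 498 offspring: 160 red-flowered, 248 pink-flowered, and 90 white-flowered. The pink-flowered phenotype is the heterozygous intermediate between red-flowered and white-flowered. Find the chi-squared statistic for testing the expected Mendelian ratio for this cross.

With incomplete dominance, a heterozygote × heterozygote cross gives a 1:2:1 phenotypic ratio.
Under the 1:2:1 hypothesis (Σ ratio = 4, N = 498):
  red-flowered: 498 × 1/4 = 124.5
  pink-flowered: 498 × 2/4 = 249
  white-flowered: 498 × 1/4 = 124.5
χ² = Σ (O − E)² / E
  red-flowered: (160 − 124.5)² / 124.5 = 10.1225
  pink-flowered: (248 − 249)² / 249 = 0.0040
  white-flowered: (90 − 124.5)² / 124.5 = 9.5602
χ² = 10.1225 + 0.0040 + 9.5602 = 19.6867 ≈ 19.687

19.687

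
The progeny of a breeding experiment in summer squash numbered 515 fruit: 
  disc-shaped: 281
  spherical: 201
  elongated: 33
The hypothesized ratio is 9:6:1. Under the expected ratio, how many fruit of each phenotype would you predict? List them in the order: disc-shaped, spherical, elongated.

289.6875, 193.125, 32.1875

Expected counts for N = 515 under a 9:6:1 ratio (total parts = 16):
  disc-shaped: 515 × 9/16 = 289.6875
  spherical: 515 × 6/16 = 193.125
  elongated: 515 × 1/16 = 32.1875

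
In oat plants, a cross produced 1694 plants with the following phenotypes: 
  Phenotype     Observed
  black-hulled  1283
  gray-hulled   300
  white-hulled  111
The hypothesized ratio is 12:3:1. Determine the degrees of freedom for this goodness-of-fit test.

2

A goodness-of-fit test with 3 phenotype classes has df = 3 − 1 = 2.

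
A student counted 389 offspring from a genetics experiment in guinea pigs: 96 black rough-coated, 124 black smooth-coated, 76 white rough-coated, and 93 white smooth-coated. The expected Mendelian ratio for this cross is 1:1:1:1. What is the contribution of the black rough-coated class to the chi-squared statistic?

Total ratio parts = 4. Expected numbers out of 389:
  black rough-coated: 389 × 1/4 = 97.25
  black smooth-coated: 389 × 1/4 = 97.25
  white rough-coated: 389 × 1/4 = 97.25
  white smooth-coated: 389 × 1/4 = 97.25
Contribution of black rough-coated: (96 − 97.25)² / 97.25 = 0.0161

0.016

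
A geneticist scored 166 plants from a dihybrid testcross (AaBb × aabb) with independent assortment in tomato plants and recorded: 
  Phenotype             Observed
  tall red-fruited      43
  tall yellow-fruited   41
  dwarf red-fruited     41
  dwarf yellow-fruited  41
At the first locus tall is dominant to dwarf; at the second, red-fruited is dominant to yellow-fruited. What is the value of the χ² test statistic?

0.072

A dihybrid testcross with independent assortment gives a 1:1:1:1 ratio.
Expected counts for N = 166 under a 1:1:1:1 ratio (total parts = 4):
  tall red-fruited: 166 × 1/4 = 41.5
  tall yellow-fruited: 166 × 1/4 = 41.5
  dwarf red-fruited: 166 × 1/4 = 41.5
  dwarf yellow-fruited: 166 × 1/4 = 41.5
χ² = Σ (O − E)² / E
  tall red-fruited: (43 − 41.5)² / 41.5 = 0.0542
  tall yellow-fruited: (41 − 41.5)² / 41.5 = 0.0060
  dwarf red-fruited: (41 − 41.5)² / 41.5 = 0.0060
  dwarf yellow-fruited: (41 − 41.5)² / 41.5 = 0.0060
χ² = 0.0542 + 0.0060 + 0.0060 + 0.0060 = 0.0722 ≈ 0.072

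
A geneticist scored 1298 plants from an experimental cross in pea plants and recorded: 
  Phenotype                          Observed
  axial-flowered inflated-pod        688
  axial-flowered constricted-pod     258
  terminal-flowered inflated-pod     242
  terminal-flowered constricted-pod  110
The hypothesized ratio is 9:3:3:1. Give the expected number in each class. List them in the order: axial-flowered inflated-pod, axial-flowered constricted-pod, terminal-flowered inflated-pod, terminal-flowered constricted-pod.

730.125, 243.375, 243.375, 81.125

Under the 9:3:3:1 hypothesis (Σ ratio = 16, N = 1298):
  axial-flowered inflated-pod: 1298 × 9/16 = 730.125
  axial-flowered constricted-pod: 1298 × 3/16 = 243.375
  terminal-flowered inflated-pod: 1298 × 3/16 = 243.375
  terminal-flowered constricted-pod: 1298 × 1/16 = 81.125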